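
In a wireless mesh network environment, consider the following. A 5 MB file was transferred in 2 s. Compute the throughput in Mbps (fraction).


Given: file = 5 MB, time = 2 s
File in Mb = 5 * 8 = 40 Mb
Throughput = 40 / 2 Mbps
Throughput = 20 Mbps

20


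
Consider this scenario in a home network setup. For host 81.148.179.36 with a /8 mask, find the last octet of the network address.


Given: IP = 81.148.179.36, prefix = /8
Subnet mask = 255.0.0.0
Last octet of IP: 36
Last octet of mask: 0
Network last octet = 36 AND 0 = 0

0


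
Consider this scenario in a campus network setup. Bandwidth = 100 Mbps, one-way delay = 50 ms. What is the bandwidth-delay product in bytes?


Given: bandwidth = 100 Mbps, delay = 50 ms
BDP in bits = 100 * 10^6 * 50 / 1000
BDP in bits = 5000000
BDP in bytes = 5000000 / 8 = 625000

625000


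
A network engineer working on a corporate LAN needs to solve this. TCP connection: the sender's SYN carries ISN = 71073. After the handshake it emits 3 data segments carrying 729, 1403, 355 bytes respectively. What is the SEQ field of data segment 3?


The SYN occupies sequence number ISN = 71073, so the first data byte is ISN + 1 = 71074.
SEQ of data segment i = (ISN + 1) + sum of payload sizes of segments 1..i-1.
Segment 1: SEQ = 71074, payload = 729 bytes
Segment 2: SEQ = 71803, payload = 1403 bytes
Segment 3: SEQ = 73206, payload = 355 bytes
SEQ of segment 3 = 71074 + 729 + 1403 = 73206

73206


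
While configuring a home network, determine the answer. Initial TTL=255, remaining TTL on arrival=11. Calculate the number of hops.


Given: initial TTL = 255, received TTL = 11
Hops = initial TTL - received TTL
Hops = 255 - 11 = 244

244


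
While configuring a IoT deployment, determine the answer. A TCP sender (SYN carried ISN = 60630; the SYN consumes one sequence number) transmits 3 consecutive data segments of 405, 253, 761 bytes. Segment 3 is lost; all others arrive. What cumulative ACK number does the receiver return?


SYN uses sequence number 60630; first data byte = ISN + 1 = 60631.
Segment 1: SEQ = 60631, len = 405 B, covers [60631, 61035]
Segment 2: SEQ = 61036, len = 253 B, covers [61036, 61288]
Segment 3: SEQ = 61289, len = 761 B, covers [61289, 62049] [LOST]
In-order data received: bytes [60631, 61288] (segments 1..2).
Segment 3 missing -> gap begins at byte 61289.
Cumulative ACK = next expected in-order byte = 60631 + 405 + 253 = 61289

61289


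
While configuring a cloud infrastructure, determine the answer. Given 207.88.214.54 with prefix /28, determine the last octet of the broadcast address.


Given: IP = 207.88.214.54, prefix = /28
Host bits = 32 - 28 = 4
Network last octet = 54 AND mask = 48
Host part size = 2^4 - 1 = 15
Broadcast last octet = 48 OR 15 = 63

63


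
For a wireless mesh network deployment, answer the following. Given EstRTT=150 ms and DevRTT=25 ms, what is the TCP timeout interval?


Given: EstRTT = 150 ms, DevRTT = 25 ms
Timeout = EstRTT + 4 * DevRTT
4 * DevRTT = 4 * 25 = 100
Timeout = 150 + 100 = 250 ms

250


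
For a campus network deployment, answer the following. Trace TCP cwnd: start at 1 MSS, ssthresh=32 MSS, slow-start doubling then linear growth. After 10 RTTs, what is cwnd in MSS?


RTT 0: cwnd = 1 MSS (initial)
RTT 1: cwnd = 2 MSS (slow start, doubled)
RTT 2: cwnd = 4 MSS (slow start, doubled)
RTT 3: cwnd = 8 MSS (slow start, doubled)
RTT 4: cwnd = 16 MSS (slow start, doubled)
RTT 5: cwnd = 32 MSS (slow start, doubled)
RTT 6: cwnd = 33 MSS (congestion avoidance, +1)
RTT 7: cwnd = 34 MSS (congestion avoidance, +1)
RTT 8: cwnd = 35 MSS (congestion avoidance, +1)
RTT 9: cwnd = 36 MSS (congestion avoidance, +1)
RTT 10: cwnd = 37 MSS (congestion avoidance, +1)

37


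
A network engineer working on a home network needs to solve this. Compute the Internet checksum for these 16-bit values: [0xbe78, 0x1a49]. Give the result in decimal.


Given words: [0xbe78, 0x1a49]
Step 1: Sum all words
Raw sum = 48760 + 6729 = 55489
One's complement = ~55489 & 0xFFFF = 10046

10046


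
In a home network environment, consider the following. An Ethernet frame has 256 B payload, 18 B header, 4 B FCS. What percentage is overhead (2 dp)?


Given: payload = 256 B, header = 18 B, trailer = 4 B
Overhead bytes = header + trailer = 18 + 4 = 22
Total frame = payload + overhead = 256 + 22 = 278
Overhead % = 22 / 278 * 100 = 7.9137% -> 7.91% (2 dp)

7.91


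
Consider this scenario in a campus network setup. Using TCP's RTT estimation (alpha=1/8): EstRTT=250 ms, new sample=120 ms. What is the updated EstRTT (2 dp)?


Given: EstRTT = 250 ms, SampleRTT = 120 ms, alpha = 1/8
New EstRTT = (1 - alpha) * EstRTT + alpha * SampleRTT
(7/8) * 250 = 218.75
(1/8) * 120 = 15
New EstRTT = 218.75 + 15 = 233.75 ms -> 233.75 ms (2 dp)

233.75


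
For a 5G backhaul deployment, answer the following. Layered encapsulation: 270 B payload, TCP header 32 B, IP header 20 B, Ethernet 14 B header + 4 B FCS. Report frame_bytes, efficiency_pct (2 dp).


TCP segment = 270 + 32 = 302 B
IP packet = 302 + 20 = 322 B
Ethernet frame = 322 + 14 + 4 = 340 B
Efficiency = app / frame = 270 / 340 = 0.794118 = 79.4118% -> 79.41% (2 dp)

340, 79.41


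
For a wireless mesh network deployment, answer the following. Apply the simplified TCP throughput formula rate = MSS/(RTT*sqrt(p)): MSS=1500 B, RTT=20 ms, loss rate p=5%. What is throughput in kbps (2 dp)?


Given: MSS = 1500 bytes, RTT = 20 ms, loss = 5%
RTT in seconds = 20 / 1000 = 0.02
Loss rate = 5% = 0.05
sqrt(loss) = sqrt(0.05) = 0.223606797750
Throughput (bytes/s) = 1500 / (0.02 * 0.223606797750) = 335410.1966
Throughput (kbps) = 335410.1966 * 8 / 1000 = 2683.281573 -> 2683.28 kbps (2 dp)

2683.28


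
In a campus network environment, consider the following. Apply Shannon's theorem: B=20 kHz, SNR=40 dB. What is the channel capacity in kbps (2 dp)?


Given: B = 20 kHz, SNR = 40 dB
SNR linear = 10^(40/10) = 10000
1 + SNR = 10001
log2(10001) = 13.2878566418
C = 20 * 1000 * 13.2878566418 = 265757.1328 bps
C = 265.757133 kbps -> 265.76 kbps (2 dp)

265.76


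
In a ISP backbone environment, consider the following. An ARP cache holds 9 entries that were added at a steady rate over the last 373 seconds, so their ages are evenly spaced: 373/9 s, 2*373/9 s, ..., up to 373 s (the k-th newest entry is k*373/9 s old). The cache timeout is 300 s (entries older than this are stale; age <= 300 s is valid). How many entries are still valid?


Ages are k * 373/9 s for k = 1..9 (spacing = 41.4444 s).
Entry k is valid iff k * 373/9 <= 300 iff k <= 9 * 300 / 373 = 7.2386
n_valid = floor(7.2386) = 7
(n_stale = 9 - 7 = 2)

7


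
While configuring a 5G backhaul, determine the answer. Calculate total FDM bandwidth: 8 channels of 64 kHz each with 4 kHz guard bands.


Given: 8 channels, 64 kHz each, guard = 4 kHz
Channel bandwidth = 8 * 64 = 512 kHz
Guard bands = 7 gaps * 4 kHz = 28 kHz
Total = 512 + 28 = 540 kHz

540


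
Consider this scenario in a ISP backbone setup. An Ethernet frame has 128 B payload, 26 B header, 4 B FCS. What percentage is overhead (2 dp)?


Given: payload = 128 B, header = 26 B, trailer = 4 B
Overhead bytes = header + trailer = 26 + 4 = 30
Total frame = payload + overhead = 128 + 30 = 158
Overhead % = 30 / 158 * 100 = 18.9873% -> 18.99% (2 dp)

18.99


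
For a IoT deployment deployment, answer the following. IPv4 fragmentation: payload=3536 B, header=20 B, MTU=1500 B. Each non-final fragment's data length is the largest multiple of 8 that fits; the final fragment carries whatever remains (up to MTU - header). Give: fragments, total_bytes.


Max data per non-final fragment = floor((MTU - header)/8)*8 = floor((1500 - 20)/8)*8 = floor(1480/8)*8 = 1480 B
Final fragment needs no 8-byte alignment: it can carry up to MTU - header = 1480 B
Non-final fragments needed = ceil((payload - 1480) / 1480) = ceil(2056/1480) = ceil(1.3892) = 2
Number of fragments = 2 + 1 = 3
Fragment sizes (data): 2 * 1480 B + 576 B (last, 576 <= 1480 OK)
Total bytes sent = payload + n_frags * header = 3536 + 3*20 = 3536 + 60 = 3596 B

3, 3596


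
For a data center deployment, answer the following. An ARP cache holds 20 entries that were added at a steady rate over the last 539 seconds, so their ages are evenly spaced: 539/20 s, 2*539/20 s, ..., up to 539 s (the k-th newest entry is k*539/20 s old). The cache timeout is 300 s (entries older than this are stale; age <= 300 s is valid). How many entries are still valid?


Ages are k * 539/20 s for k = 1..20 (spacing = 26.9500 s).
Entry k is valid iff k * 539/20 <= 300 iff k <= 20 * 300 / 539 = 11.1317
n_valid = floor(11.1317) = 11
(n_stale = 20 - 11 = 9)

11


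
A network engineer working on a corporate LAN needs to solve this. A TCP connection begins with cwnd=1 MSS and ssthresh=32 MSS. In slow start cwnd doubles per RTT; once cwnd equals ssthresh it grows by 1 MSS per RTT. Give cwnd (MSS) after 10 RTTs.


RTT 0: cwnd = 1 MSS (initial)
RTT 1: cwnd = 2 MSS (slow start, doubled)
RTT 2: cwnd = 4 MSS (slow start, doubled)
RTT 3: cwnd = 8 MSS (slow start, doubled)
RTT 4: cwnd = 16 MSS (slow start, doubled)
RTT 5: cwnd = 32 MSS (slow start, doubled)
RTT 6: cwnd = 33 MSS (congestion avoidance, +1)
RTT 7: cwnd = 34 MSS (congestion avoidance, +1)
RTT 8: cwnd = 35 MSS (congestion avoidance, +1)
RTT 9: cwnd = 36 MSS (congestion avoidance, +1)
RTT 10: cwnd = 37 MSS (congestion avoidance, +1)

37


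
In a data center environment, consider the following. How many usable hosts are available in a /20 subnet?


Given: subnet mask /20
Host bits = 32 - 20 = 12
Total addresses = 2^12 = 4096
Usable hosts = 4096 - 2 (network + broadcast) = 4094

4094


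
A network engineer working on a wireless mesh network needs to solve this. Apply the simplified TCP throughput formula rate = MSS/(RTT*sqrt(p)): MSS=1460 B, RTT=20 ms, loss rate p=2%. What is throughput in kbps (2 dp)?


Given: MSS = 1460 bytes, RTT = 20 ms, loss = 2%
RTT in seconds = 20 / 1000 = 0.02
Loss rate = 2% = 0.02
sqrt(loss) = sqrt(0.02) = 0.141421356237
Throughput (bytes/s) = 1460 / (0.02 * 0.141421356237) = 516187.9503
Throughput (kbps) = 516187.9503 * 8 / 1000 = 4129.503602 -> 4129.50 kbps (2 dp)

4129.50


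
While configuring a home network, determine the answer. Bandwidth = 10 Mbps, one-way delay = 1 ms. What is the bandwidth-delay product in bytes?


Given: bandwidth = 10 Mbps, delay = 1 ms
BDP in bits = 10 * 10^6 * 1 / 1000
BDP in bits = 10000
BDP in bytes = 10000 / 8 = 1250

1250


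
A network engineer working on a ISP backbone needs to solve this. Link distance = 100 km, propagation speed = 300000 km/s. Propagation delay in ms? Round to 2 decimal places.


Given: distance = 100 km, speed = 300000 km/s
Delay = distance / speed = 100 / 300000 seconds
Delay in ms = 100 * 1000 / 300000
Delay = 0.3333 ms
Rounded to 2 dp = 0.33 ms

0.33


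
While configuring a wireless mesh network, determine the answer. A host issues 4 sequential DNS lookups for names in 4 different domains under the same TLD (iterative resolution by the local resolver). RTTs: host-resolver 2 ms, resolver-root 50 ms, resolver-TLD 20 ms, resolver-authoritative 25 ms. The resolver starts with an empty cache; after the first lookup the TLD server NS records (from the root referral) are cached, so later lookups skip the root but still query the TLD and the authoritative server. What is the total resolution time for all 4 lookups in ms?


Lookup 1 (cold cache): local + root + TLD + auth = 2 + 50 + 20 + 25 = 97 ms
Lookups 2..4 (TLD NS cached -> skip root; new domain -> still ask TLD and auth): local + TLD + auth = 2 + 20 + 25 = 47 ms each
Remaining 3 lookups: 3 * 47 = 141 ms
Total = 97 + 141 = 238 ms

238


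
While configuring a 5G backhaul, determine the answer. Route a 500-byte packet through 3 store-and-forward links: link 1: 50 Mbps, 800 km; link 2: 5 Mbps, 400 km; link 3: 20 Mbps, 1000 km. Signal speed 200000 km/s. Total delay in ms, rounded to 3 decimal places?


Packet = 500 bytes = 4000 bits. Store-and-forward: sum (t_trans + t_prop) per link.
Link 1: t_trans = 4000/(50*10^6) s = 0.0800 ms; t_prop = 800/200000 s = 4.0000 ms; subtotal = 4.0800 ms
Link 2: t_trans = 4000/(5*10^6) s = 0.8000 ms; t_prop = 400/200000 s = 2.0000 ms; subtotal = 2.8000 ms
Link 3: t_trans = 4000/(20*10^6) s = 0.2000 ms; t_prop = 1000/200000 s = 5.0000 ms; subtotal = 5.2000 ms
End-to-end = 4.0800 + 2.8000 + 5.2000 = 12.0800 ms -> 12.080 ms (3 dp)

12.080


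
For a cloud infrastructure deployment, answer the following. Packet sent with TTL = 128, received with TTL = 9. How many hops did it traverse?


Given: initial TTL = 128, received TTL = 9
Hops = initial TTL - received TTL
Hops = 128 - 9 = 119

119


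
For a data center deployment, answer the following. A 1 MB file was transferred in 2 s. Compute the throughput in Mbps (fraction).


Given: file = 1 MB, time = 2 s
File in Mb = 1 * 8 = 8 Mb
Throughput = 8 / 2 Mbps
Throughput = 4 Mbps

4


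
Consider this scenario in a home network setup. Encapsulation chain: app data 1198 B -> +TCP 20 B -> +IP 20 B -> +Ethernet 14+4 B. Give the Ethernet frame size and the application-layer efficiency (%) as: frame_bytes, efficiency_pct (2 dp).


TCP segment = 1198 + 20 = 1218 B
IP packet = 1218 + 20 = 1238 B
Ethernet frame = 1238 + 14 + 4 = 1256 B
Efficiency = app / frame = 1198 / 1256 = 0.953822 = 95.3822% -> 95.38% (2 dp)

1256, 95.38


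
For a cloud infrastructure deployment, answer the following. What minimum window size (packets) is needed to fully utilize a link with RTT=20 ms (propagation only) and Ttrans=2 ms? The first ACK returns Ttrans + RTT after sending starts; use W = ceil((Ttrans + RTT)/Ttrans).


Given: Ttrans = 2 ms, RTT = 20 ms (= 2 * Tprop, Tprop = 10 ms)
Time until first ACK returns = Ttrans + RTT = 2 + 20 = 22 ms
Need W * Ttrans >= Ttrans + RTT  ->  W >= (Ttrans + RTT) / Ttrans
(Ttrans + RTT) / Ttrans = 22 / 2 = 11
W_min = ceil(11) = 11

11


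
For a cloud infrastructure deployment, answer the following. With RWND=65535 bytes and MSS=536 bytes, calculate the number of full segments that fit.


Given: RWND = 65535 bytes, MSS = 536 bytes
Full segments = floor(RWND / MSS)
Full segments = floor(65535 / 536)
Full segments = floor(122.2668) = 122

122


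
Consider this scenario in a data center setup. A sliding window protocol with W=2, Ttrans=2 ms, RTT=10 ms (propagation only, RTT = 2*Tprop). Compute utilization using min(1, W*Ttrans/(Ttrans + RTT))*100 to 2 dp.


Given: W = 2, Ttrans = 2 ms, RTT = 10 ms (= 2 * Tprop, Tprop = 5 ms)
Cycle time = Ttrans + RTT = 2 + 10 = 12 ms (first packet sent until its ACK returns)
W * Ttrans = 2 * 2 = 4 ms of sending per cycle
W * Ttrans / (Ttrans + RTT) = 4 / 12 = 0.333333
U = min(1, 0.333333) = 0.333333
U% = 33.33%

33.33


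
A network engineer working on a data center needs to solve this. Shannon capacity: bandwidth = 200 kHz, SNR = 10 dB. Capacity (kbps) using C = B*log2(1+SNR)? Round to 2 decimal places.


Given: B = 200 kHz, SNR = 10 dB
SNR linear = 10^(10/10) = 10
1 + SNR = 11
log2(11) = 3.4594316186
C = 200 * 1000 * 3.4594316186 = 691886.3237 bps
C = 691.886324 kbps -> 691.89 kbps (2 dp)

691.89


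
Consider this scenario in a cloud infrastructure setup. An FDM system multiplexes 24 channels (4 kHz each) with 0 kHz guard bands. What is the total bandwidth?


Given: 24 channels, 4 kHz each, guard = 0 kHz
Channel bandwidth = 24 * 4 = 96 kHz
Guard bands = 23 gaps * 0 kHz = 0 kHz
Total = 96 + 0 = 96 kHz

96


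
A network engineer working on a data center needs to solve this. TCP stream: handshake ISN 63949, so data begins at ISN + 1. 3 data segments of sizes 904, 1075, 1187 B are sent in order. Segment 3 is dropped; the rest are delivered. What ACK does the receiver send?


SYN uses sequence number 63949; first data byte = ISN + 1 = 63950.
Segment 1: SEQ = 63950, len = 904 B, covers [63950, 64853]
Segment 2: SEQ = 64854, len = 1075 B, covers [64854, 65928]
Segment 3: SEQ = 65929, len = 1187 B, covers [65929, 67115] [LOST]
In-order data received: bytes [63950, 65928] (segments 1..2).
Segment 3 missing -> gap begins at byte 65929.
Cumulative ACK = next expected in-order byte = 63950 + 904 + 1075 = 65929

65929


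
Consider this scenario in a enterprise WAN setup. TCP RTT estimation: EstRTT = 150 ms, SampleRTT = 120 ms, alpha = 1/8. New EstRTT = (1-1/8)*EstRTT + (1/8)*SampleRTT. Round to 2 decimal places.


Given: EstRTT = 150 ms, SampleRTT = 120 ms, alpha = 1/8
New EstRTT = (1 - alpha) * EstRTT + alpha * SampleRTT
(7/8) * 150 = 131.25
(1/8) * 120 = 15
New EstRTT = 131.25 + 15 = 146.25 ms -> 146.25 ms (2 dp)

146.25


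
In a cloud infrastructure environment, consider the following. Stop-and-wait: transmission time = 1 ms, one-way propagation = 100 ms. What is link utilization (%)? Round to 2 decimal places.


Given: Ttrans = 1 ms, Tprop = 100 ms
RTT = 2 * Tprop = 2 * 100 = 200 ms
U = Ttrans / (Ttrans + RTT)
U = 1 / (1 + 200)
U = 1 / 201 = 0.004975
U% = 0.50%

0.50


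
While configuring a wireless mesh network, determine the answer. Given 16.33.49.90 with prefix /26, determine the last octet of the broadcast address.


Given: IP = 16.33.49.90, prefix = /26
Host bits = 32 - 26 = 6
Network last octet = 90 AND mask = 64
Host part size = 2^6 - 1 = 63
Broadcast last octet = 64 OR 63 = 127

127


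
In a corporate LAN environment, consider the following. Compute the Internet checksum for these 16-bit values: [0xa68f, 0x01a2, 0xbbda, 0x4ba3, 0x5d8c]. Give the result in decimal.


Given words: [0xa68f, 0x01a2, 0xbbda, 0x4ba3, 0x5d8c]
Step 1: Sum all words
Raw sum = 42639 + 418 + 48090 + 19363 + 23948 = 134458
Step 2: Fold carry: (3386 + 2) = 3388
One's complement = ~3388 & 0xFFFF = 62147

62147


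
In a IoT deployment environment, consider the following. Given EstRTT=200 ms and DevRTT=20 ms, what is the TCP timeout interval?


Given: EstRTT = 200 ms, DevRTT = 20 ms
Timeout = EstRTT + 4 * DevRTT
4 * DevRTT = 4 * 20 = 80
Timeout = 200 + 80 = 280 ms

280


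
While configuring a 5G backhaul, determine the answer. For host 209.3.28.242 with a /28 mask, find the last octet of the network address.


Given: IP = 209.3.28.242, prefix = /28
Subnet mask = 255.255.255.240
Last octet of IP: 242
Last octet of mask: 240
Network last octet = 242 AND 240 = 240

240


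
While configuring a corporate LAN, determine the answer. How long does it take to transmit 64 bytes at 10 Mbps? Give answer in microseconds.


Given: packet = 64 bytes, bandwidth = 10 Mbps
Packet in bits = 64 * 8 = 512 bits
Bandwidth = 10 * 10^6 = 10000000 bps
Time = 512 / 10000000 seconds
Time in us = 512 * 10^6 / 10000000 = 51.2

51.2


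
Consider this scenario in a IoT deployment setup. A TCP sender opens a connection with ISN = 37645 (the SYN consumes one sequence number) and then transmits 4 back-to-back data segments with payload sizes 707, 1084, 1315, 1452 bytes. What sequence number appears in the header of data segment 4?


The SYN occupies sequence number ISN = 37645, so the first data byte is ISN + 1 = 37646.
SEQ of data segment i = (ISN + 1) + sum of payload sizes of segments 1..i-1.
Segment 1: SEQ = 37646, payload = 707 bytes
Segment 2: SEQ = 38353, payload = 1084 bytes
Segment 3: SEQ = 39437, payload = 1315 bytes
Segment 4: SEQ = 40752, payload = 1452 bytes
SEQ of segment 4 = 37646 + 707 + 1084 + 1315 = 40752

40752


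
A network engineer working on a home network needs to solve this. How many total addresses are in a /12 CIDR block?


Given: CIDR prefix /12
Host bits = 32 - 12 = 20
Total addresses = 2^20 = 1048576

1048576


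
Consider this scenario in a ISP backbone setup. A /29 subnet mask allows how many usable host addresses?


Given: subnet mask /29
Host bits = 32 - 29 = 3
Total addresses = 2^3 = 8
Usable hosts = 8 - 2 (network + broadcast) = 6

6


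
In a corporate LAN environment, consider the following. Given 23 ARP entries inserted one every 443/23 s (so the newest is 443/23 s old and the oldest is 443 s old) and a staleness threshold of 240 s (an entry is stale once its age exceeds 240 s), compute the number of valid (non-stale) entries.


Ages are k * 443/23 s for k = 1..23 (spacing = 19.2609 s).
Entry k is valid iff k * 443/23 <= 240 iff k <= 23 * 240 / 443 = 12.4605
n_valid = floor(12.4605) = 12
(n_stale = 23 - 12 = 11)

12


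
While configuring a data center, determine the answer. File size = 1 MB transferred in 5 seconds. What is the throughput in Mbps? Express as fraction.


Given: file = 1 MB, time = 5 s
File in Mb = 1 * 8 = 8 Mb
Throughput = 8 / 5 Mbps
Throughput = 8/5 Mbps

8/5


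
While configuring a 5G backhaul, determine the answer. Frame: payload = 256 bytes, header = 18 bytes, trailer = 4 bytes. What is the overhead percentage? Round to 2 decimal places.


Given: payload = 256 B, header = 18 B, trailer = 4 B
Overhead bytes = header + trailer = 18 + 4 = 22
Total frame = payload + overhead = 256 + 22 = 278
Overhead % = 22 / 278 * 100 = 7.9137% -> 7.91% (2 dp)

7.91


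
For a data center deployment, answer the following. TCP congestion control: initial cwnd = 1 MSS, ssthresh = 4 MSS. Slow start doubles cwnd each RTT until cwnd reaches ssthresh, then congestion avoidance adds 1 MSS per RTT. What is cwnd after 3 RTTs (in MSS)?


RTT 0: cwnd = 1 MSS (initial)
RTT 1: cwnd = 2 MSS (slow start, doubled)
RTT 2: cwnd = 4 MSS (slow start, doubled)
RTT 3: cwnd = 5 MSS (congestion avoidance, +1)

5


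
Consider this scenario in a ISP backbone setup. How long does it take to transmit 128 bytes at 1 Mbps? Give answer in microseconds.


Given: packet = 128 bytes, bandwidth = 1 Mbps
Packet in bits = 128 * 8 = 1024 bits
Bandwidth = 1 * 10^6 = 1000000 bps
Time = 1024 / 1000000 seconds
Time in us = 1024 * 10^6 / 1000000 = 1024

1024


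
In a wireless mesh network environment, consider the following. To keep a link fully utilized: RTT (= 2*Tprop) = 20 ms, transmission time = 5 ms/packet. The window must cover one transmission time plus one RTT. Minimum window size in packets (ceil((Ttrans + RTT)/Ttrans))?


Given: Ttrans = 5 ms, RTT = 20 ms (= 2 * Tprop, Tprop = 10 ms)
Time until first ACK returns = Ttrans + RTT = 5 + 20 = 25 ms
Need W * Ttrans >= Ttrans + RTT  ->  W >= (Ttrans + RTT) / Ttrans
(Ttrans + RTT) / Ttrans = 25 / 5 = 5
W_min = ceil(5) = 5

5


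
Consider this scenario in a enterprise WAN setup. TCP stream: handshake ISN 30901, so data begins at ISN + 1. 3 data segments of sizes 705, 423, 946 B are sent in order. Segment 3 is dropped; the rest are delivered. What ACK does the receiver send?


SYN uses sequence number 30901; first data byte = ISN + 1 = 30902.
Segment 1: SEQ = 30902, len = 705 B, covers [30902, 31606]
Segment 2: SEQ = 31607, len = 423 B, covers [31607, 32029]
Segment 3: SEQ = 32030, len = 946 B, covers [32030, 32975] [LOST]
In-order data received: bytes [30902, 32029] (segments 1..2).
Segment 3 missing -> gap begins at byte 32030.
Cumulative ACK = next expected in-order byte = 30902 + 705 + 423 = 32030

32030


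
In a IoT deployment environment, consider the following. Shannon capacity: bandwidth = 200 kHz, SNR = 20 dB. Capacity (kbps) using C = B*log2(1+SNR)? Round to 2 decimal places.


Given: B = 200 kHz, SNR = 20 dB
SNR linear = 10^(20/10) = 100
1 + SNR = 101
log2(101) = 6.6582114828
C = 200 * 1000 * 6.6582114828 = 1331642.2966 bps
C = 1331.642297 kbps -> 1331.64 kbps (2 dp)

1331.64


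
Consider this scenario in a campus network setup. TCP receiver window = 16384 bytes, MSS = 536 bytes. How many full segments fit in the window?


Given: RWND = 16384 bytes, MSS = 536 bytes
Full segments = floor(RWND / MSS)
Full segments = floor(16384 / 536)
Full segments = floor(30.5672) = 30

30


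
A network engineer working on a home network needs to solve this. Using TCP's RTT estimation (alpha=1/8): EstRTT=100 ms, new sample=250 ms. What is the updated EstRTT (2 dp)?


Given: EstRTT = 100 ms, SampleRTT = 250 ms, alpha = 1/8
New EstRTT = (1 - alpha) * EstRTT + alpha * SampleRTT
(7/8) * 100 = 87.5
(1/8) * 250 = 31.25
New EstRTT = 87.5 + 31.25 = 118.75 ms -> 118.75 ms (2 dp)

118.75


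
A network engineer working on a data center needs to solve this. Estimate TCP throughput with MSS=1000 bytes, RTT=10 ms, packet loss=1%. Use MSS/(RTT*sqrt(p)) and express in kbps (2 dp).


Given: MSS = 1000 bytes, RTT = 10 ms, loss = 1%
RTT in seconds = 10 / 1000 = 0.01
Loss rate = 1% = 0.01
sqrt(loss) = sqrt(0.01) = 0.1
Throughput (bytes/s) = 1000 / (0.01 * 0.1) = 1000000.0000
Throughput (kbps) = 1000000.0000 * 8 / 1000 = 8000.000000 -> 8000.00 kbps (2 dp)

8000.00


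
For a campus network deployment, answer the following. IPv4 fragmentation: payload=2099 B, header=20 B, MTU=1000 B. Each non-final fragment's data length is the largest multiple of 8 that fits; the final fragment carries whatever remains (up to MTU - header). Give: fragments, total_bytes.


Max data per non-final fragment = floor((MTU - header)/8)*8 = floor((1000 - 20)/8)*8 = floor(980/8)*8 = 976 B
Final fragment needs no 8-byte alignment: it can carry up to MTU - header = 980 B
Non-final fragments needed = ceil((payload - 980) / 976) = ceil(1119/976) = ceil(1.1465) = 2
Number of fragments = 2 + 1 = 3
Fragment sizes (data): 2 * 976 B + 147 B (last, 147 <= 980 OK)
Total bytes sent = payload + n_frags * header = 2099 + 3*20 = 2099 + 60 = 2159 B

3, 2159


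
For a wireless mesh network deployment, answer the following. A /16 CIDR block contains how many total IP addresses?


Given: CIDR prefix /16
Host bits = 32 - 16 = 16
Total addresses = 2^16 = 65536

65536


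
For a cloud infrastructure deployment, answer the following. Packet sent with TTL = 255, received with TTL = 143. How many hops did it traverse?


Given: initial TTL = 255, received TTL = 143
Hops = initial TTL - received TTL
Hops = 255 - 143 = 112

112


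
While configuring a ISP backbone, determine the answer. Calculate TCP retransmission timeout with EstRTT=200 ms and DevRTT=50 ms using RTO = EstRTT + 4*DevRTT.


Given: EstRTT = 200 ms, DevRTT = 50 ms
Timeout = EstRTT + 4 * DevRTT
4 * DevRTT = 4 * 50 = 200
Timeout = 200 + 200 = 400 ms

400


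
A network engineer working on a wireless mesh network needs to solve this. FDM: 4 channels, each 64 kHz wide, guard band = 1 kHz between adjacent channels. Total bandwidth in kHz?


Given: 4 channels, 64 kHz each, guard = 1 kHz
Channel bandwidth = 4 * 64 = 256 kHz
Guard bands = 3 gaps * 1 kHz = 3 kHz
Total = 256 + 3 = 259 kHz

259


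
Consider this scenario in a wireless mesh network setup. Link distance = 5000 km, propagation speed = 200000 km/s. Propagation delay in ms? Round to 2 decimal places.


Given: distance = 5000 km, speed = 200000 km/s
Delay = distance / speed = 5000 / 200000 seconds
Delay in ms = 5000 * 1000 / 200000
Delay = 25.0000 ms
Rounded to 2 dp = 25.00 ms

25.00


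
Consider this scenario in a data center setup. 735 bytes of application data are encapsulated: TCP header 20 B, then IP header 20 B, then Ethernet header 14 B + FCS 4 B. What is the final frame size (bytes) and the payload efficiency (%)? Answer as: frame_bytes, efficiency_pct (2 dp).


TCP segment = 735 + 20 = 755 B
IP packet = 755 + 20 = 775 B
Ethernet frame = 775 + 14 + 4 = 793 B
Efficiency = app / frame = 735 / 793 = 0.926860 = 92.6860% -> 92.69% (2 dp)

793, 92.69


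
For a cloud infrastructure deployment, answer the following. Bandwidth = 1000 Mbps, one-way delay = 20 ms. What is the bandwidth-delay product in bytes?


Given: bandwidth = 1000 Mbps, delay = 20 ms
BDP in bits = 1000 * 10^6 * 20 / 1000
BDP in bits = 20000000
BDP in bytes = 20000000 / 8 = 2500000

2500000


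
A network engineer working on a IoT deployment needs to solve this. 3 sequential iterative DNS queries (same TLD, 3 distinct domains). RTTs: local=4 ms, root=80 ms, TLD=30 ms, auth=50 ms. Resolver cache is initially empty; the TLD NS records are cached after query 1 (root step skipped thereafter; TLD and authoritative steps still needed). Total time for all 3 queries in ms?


Lookup 1 (cold cache): local + root + TLD + auth = 4 + 80 + 30 + 50 = 164 ms
Lookups 2..3 (TLD NS cached -> skip root; new domain -> still ask TLD and auth): local + TLD + auth = 4 + 30 + 50 = 84 ms each
Remaining 2 lookups: 2 * 84 = 168 ms
Total = 164 + 168 = 332 ms

332


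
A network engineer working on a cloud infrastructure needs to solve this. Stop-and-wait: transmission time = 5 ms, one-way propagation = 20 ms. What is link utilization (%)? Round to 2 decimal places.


Given: Ttrans = 5 ms, Tprop = 20 ms
RTT = 2 * Tprop = 2 * 20 = 40 ms
U = Ttrans / (Ttrans + RTT)
U = 5 / (5 + 40)
U = 5 / 45 = 0.111111
U% = 11.11%

11.11


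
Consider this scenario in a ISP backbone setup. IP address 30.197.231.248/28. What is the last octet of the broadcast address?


Given: IP = 30.197.231.248, prefix = /28
Host bits = 32 - 28 = 4
Network last octet = 248 AND mask = 240
Host part size = 2^4 - 1 = 15
Broadcast last octet = 240 OR 15 = 255

255


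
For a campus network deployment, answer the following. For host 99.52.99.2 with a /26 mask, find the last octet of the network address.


Given: IP = 99.52.99.2, prefix = /26
Subnet mask = 255.255.255.192
Last octet of IP: 2
Last octet of mask: 192
Network last octet = 2 AND 192 = 0

0


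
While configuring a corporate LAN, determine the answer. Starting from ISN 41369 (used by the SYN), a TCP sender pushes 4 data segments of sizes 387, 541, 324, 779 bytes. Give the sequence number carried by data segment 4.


The SYN occupies sequence number ISN = 41369, so the first data byte is ISN + 1 = 41370.
SEQ of data segment i = (ISN + 1) + sum of payload sizes of segments 1..i-1.
Segment 1: SEQ = 41370, payload = 387 bytes
Segment 2: SEQ = 41757, payload = 541 bytes
Segment 3: SEQ = 42298, payload = 324 bytes
Segment 4: SEQ = 42622, payload = 779 bytes
SEQ of segment 4 = 41370 + 387 + 541 + 324 = 42622

42622


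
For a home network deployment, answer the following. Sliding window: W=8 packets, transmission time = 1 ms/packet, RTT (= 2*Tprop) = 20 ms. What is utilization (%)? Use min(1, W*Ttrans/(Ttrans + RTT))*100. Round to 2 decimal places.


Given: W = 8, Ttrans = 1 ms, RTT = 20 ms (= 2 * Tprop, Tprop = 10 ms)
Cycle time = Ttrans + RTT = 1 + 20 = 21 ms (first packet sent until its ACK returns)
W * Ttrans = 8 * 1 = 8 ms of sending per cycle
W * Ttrans / (Ttrans + RTT) = 8 / 21 = 0.380952
U = min(1, 0.380952) = 0.380952
U% = 38.10%

38.10


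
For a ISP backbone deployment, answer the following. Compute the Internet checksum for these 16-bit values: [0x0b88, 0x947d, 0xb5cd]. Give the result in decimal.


Given words: [0x0b88, 0x947d, 0xb5cd]
Step 1: Sum all words
Raw sum = 2952 + 38013 + 46541 = 87506
Step 2: Fold carry: (21970 + 1) = 21971
One's complement = ~21971 & 0xFFFF = 43564

43564


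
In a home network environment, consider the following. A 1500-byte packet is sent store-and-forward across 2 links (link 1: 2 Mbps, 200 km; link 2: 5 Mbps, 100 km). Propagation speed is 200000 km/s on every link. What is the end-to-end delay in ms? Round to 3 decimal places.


Packet = 1500 bytes = 12000 bits. Store-and-forward: sum (t_trans + t_prop) per link.
Link 1: t_trans = 12000/(2*10^6) s = 6.0000 ms; t_prop = 200/200000 s = 1.0000 ms; subtotal = 7.0000 ms
Link 2: t_trans = 12000/(5*10^6) s = 2.4000 ms; t_prop = 100/200000 s = 0.5000 ms; subtotal = 2.9000 ms
End-to-end = 7.0000 + 2.9000 = 9.9000 ms -> 9.900 ms (3 dp)

9.900


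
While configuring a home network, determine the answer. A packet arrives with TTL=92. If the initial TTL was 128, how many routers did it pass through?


Given: initial TTL = 128, received TTL = 92
Hops = initial TTL - received TTL
Hops = 128 - 92 = 36

36


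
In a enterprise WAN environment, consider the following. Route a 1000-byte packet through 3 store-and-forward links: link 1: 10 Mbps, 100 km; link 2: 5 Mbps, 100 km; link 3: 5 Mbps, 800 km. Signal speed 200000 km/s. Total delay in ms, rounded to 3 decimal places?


Packet = 1000 bytes = 8000 bits. Store-and-forward: sum (t_trans + t_prop) per link.
Link 1: t_trans = 8000/(10*10^6) s = 0.8000 ms; t_prop = 100/200000 s = 0.5000 ms; subtotal = 1.3000 ms
Link 2: t_trans = 8000/(5*10^6) s = 1.6000 ms; t_prop = 100/200000 s = 0.5000 ms; subtotal = 2.1000 ms
Link 3: t_trans = 8000/(5*10^6) s = 1.6000 ms; t_prop = 800/200000 s = 4.0000 ms; subtotal = 5.6000 ms
End-to-end = 1.3000 + 2.1000 + 5.6000 = 9.0000 ms -> 9.000 ms (3 dp)

9.000


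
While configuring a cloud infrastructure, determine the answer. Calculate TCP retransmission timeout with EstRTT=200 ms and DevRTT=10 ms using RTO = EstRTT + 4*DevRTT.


Given: EstRTT = 200 ms, DevRTT = 10 ms
Timeout = EstRTT + 4 * DevRTT
4 * DevRTT = 4 * 10 = 40
Timeout = 200 + 40 = 240 ms

240


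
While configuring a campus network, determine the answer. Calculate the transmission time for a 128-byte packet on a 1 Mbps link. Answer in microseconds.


Given: packet = 128 bytes, bandwidth = 1 Mbps
Packet in bits = 128 * 8 = 1024 bits
Bandwidth = 1 * 10^6 = 1000000 bps
Time = 1024 / 1000000 seconds
Time in us = 1024 * 10^6 / 1000000 = 1024

1024


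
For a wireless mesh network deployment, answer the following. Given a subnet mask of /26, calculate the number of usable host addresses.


Given: subnet mask /26
Host bits = 32 - 26 = 6
Total addresses = 2^6 = 64
Usable hosts = 64 - 2 (network + broadcast) = 62

62


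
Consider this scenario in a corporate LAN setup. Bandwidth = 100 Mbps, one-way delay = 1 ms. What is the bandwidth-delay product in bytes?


Given: bandwidth = 100 Mbps, delay = 1 ms
BDP in bits = 100 * 10^6 * 1 / 1000
BDP in bits = 100000
BDP in bytes = 100000 / 8 = 12500

12500


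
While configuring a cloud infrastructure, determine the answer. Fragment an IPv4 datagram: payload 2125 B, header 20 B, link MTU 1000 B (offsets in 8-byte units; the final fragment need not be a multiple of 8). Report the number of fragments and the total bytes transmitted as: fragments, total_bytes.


Max data per non-final fragment = floor((MTU - header)/8)*8 = floor((1000 - 20)/8)*8 = floor(980/8)*8 = 976 B
Final fragment needs no 8-byte alignment: it can carry up to MTU - header = 980 B
Non-final fragments needed = ceil((payload - 980) / 976) = ceil(1145/976) = ceil(1.1732) = 2
Number of fragments = 2 + 1 = 3
Fragment sizes (data): 2 * 976 B + 173 B (last, 173 <= 980 OK)
Total bytes sent = payload + n_frags * header = 2125 + 3*20 = 2125 + 60 = 2185 B

3, 2185


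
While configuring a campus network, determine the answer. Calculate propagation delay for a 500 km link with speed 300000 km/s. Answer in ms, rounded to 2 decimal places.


Given: distance = 500 km, speed = 300000 km/s
Delay = distance / speed = 500 / 300000 seconds
Delay in ms = 500 * 1000 / 300000
Delay = 1.6667 ms
Rounded to 2 dp = 1.67 ms

1.67


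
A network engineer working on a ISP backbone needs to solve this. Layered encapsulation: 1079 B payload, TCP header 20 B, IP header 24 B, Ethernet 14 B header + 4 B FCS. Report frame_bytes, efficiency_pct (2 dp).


TCP segment = 1079 + 20 = 1099 B
IP packet = 1099 + 24 = 1123 B
Ethernet frame = 1123 + 14 + 4 = 1141 B
Efficiency = app / frame = 1079 / 1141 = 0.945662 = 94.5662% -> 94.57% (2 dp)

1141, 94.57


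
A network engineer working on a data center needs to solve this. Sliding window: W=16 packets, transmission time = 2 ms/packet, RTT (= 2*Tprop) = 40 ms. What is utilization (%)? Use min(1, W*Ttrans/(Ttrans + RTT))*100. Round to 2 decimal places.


Given: W = 16, Ttrans = 2 ms, RTT = 40 ms (= 2 * Tprop, Tprop = 20 ms)
Cycle time = Ttrans + RTT = 2 + 40 = 42 ms (first packet sent until its ACK returns)
W * Ttrans = 16 * 2 = 32 ms of sending per cycle
W * Ttrans / (Ttrans + RTT) = 32 / 42 = 0.761905
U = min(1, 0.761905) = 0.761905
U% = 76.19%

76.19


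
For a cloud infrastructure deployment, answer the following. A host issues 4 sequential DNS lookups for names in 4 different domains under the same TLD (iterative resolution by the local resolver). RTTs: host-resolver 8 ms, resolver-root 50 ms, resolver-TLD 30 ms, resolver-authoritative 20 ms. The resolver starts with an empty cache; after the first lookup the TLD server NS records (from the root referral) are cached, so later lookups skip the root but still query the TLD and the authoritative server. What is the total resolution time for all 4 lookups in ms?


Lookup 1 (cold cache): local + root + TLD + auth = 8 + 50 + 30 + 20 = 108 ms
Lookups 2..4 (TLD NS cached -> skip root; new domain -> still ask TLD and auth): local + TLD + auth = 8 + 30 + 20 = 58 ms each
Remaining 3 lookups: 3 * 58 = 174 ms
Total = 108 + 174 = 282 ms

282


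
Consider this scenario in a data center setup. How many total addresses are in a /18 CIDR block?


Given: CIDR prefix /18
Host bits = 32 - 18 = 14
Total addresses = 2^14 = 16384

16384


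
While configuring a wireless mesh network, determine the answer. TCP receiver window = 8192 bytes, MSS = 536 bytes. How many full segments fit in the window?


Given: RWND = 8192 bytes, MSS = 536 bytes
Full segments = floor(RWND / MSS)
Full segments = floor(8192 / 536)
Full segments = floor(15.2836) = 15

15


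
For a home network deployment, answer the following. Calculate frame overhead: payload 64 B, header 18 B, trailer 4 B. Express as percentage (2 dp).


Given: payload = 64 B, header = 18 B, trailer = 4 B
Overhead bytes = header + trailer = 18 + 4 = 22
Total frame = payload + overhead = 64 + 22 = 86
Overhead % = 22 / 86 * 100 = 25.5814% -> 25.58% (2 dp)

25.58


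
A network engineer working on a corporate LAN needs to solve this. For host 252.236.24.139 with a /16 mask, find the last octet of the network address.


Given: IP = 252.236.24.139, prefix = /16
Subnet mask = 255.255.0.0
Last octet of IP: 139
Last octet of mask: 0
Network last octet = 139 AND 0 = 0

0


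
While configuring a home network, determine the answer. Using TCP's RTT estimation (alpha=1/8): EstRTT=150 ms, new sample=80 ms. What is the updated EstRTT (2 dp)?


Given: EstRTT = 150 ms, SampleRTT = 80 ms, alpha = 1/8
New EstRTT = (1 - alpha) * EstRTT + alpha * SampleRTT
(7/8) * 150 = 131.25
(1/8) * 80 = 10
New EstRTT = 131.25 + 10 = 141.25 ms -> 141.25 ms (2 dp)

141.25


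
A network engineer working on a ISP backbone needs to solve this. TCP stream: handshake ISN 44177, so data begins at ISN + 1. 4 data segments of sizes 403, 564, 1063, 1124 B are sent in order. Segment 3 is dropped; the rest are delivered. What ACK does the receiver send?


SYN uses sequence number 44177; first data byte = ISN + 1 = 44178.
Segment 1: SEQ = 44178, len = 403 B, covers [44178, 44580]
Segment 2: SEQ = 44581, len = 564 B, covers [44581, 45144]
Segment 3: SEQ = 45145, len = 1063 B, covers [45145, 46207] [LOST]
Segment 4: SEQ = 46208, len = 1124 B, covers [46208, 47331]
In-order data received: bytes [44178, 45144] (segments 1..2).
Segment 3 missing -> gap begins at byte 45145; later segments buffered out of order.
Cumulative ACK = next expected in-order byte = 44178 + 403 + 564 = 45145

45145


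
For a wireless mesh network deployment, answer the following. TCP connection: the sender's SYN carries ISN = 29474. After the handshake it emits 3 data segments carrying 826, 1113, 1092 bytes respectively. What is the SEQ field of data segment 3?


The SYN occupies sequence number ISN = 29474, so the first data byte is ISN + 1 = 29475.
SEQ of data segment i = (ISN + 1) + sum of payload sizes of segments 1..i-1.
Segment 1: SEQ = 29475, payload = 826 bytes
Segment 2: SEQ = 30301, payload = 1113 bytes
Segment 3: SEQ = 31414, payload = 1092 bytes
SEQ of segment 3 = 29475 + 826 + 1113 = 31414

31414


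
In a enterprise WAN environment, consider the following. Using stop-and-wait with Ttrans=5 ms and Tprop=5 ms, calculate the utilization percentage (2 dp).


Given: Ttrans = 5 ms, Tprop = 5 ms
RTT = 2 * Tprop = 2 * 5 = 10 ms
U = Ttrans / (Ttrans + RTT)
U = 5 / (5 + 10)
U = 5 / 15 = 0.333333
U% = 33.33%

33.33


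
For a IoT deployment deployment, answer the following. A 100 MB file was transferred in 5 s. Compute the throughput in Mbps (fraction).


Given: file = 100 MB, time = 5 s
File in Mb = 100 * 8 = 800 Mb
Throughput = 800 / 5 Mbps
Throughput = 160 Mbps

160
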